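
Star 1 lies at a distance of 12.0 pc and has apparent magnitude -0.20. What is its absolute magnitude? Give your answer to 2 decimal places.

M = m − 5 log₁₀(d/10 pc) = -0.20 − 5 log₁₀(12.0/10)
  = -0.20 − 5 × 0.079 = -0.20 − 0.40 = -0.60.

-0.60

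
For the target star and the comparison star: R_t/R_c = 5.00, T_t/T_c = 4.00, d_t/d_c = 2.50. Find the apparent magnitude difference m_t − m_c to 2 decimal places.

L_t/L_c = (5.00)²(4.00)⁴ = 6400.
F_t/F_c = (L_t/L_c)/(d_t/d_c)² = 6400/6.250 = 1024.
m_t − m_c = −2.5 log₁₀(1024) = -7.53.

-7.53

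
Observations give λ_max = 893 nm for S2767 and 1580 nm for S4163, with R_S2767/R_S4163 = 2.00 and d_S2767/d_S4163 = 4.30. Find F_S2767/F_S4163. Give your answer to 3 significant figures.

2.12

Wien's law: T_S2767/T_S4163 = λ_S4163/λ_S2767 = 1580/893 = 1.769.
L_S2767/L_S4163 = (R_S2767/R_S4163)²(T_S2767/T_S4163)⁴ = (2.00)²(1.769)⁴ = 39.20.
F_S2767/F_S4163 = (L_S2767/L_S4163)/(d_S2767/d_S4163)² = 39.20/(4.30)² = 2.120.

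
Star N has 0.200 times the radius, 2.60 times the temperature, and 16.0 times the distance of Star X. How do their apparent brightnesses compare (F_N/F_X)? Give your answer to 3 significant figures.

0.00714

L_N/L_X = (R_N/R_X)²(T_N/T_X)⁴ = (0.200)² × (2.60)⁴ = 1.828.
F_N/F_X = (L_N/L_X)/(d_N/d_X)² = 1.828 / (16.0)² = 0.007140.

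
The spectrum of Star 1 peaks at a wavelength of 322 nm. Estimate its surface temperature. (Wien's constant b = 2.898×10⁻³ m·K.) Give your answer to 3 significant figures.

9.00×10^3 K

T = b/λ_max = 2.898×10⁻³ / (322×10⁻⁹) = 9000 K.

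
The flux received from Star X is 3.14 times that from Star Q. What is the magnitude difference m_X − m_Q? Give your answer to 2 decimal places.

-1.24

m_X − m_Q = −2.5 log₁₀(F_X/F_Q) = −2.5 log₁₀(3.14) = −2.5 × (0.497) = -1.242.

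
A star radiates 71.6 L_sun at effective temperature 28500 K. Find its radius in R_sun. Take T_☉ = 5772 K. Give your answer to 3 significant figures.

R/R_☉ = √(L/L_☉) / (T/T_☉)² = √(71.6) / (4.938)²
       = 8.462 / 24.38 = 0.3471.

0.347 R_sun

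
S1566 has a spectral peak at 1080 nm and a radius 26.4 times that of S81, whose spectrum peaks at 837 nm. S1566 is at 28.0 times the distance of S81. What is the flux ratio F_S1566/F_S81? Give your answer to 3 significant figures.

0.321

Wien's law: T_S1566/T_S81 = λ_S81/λ_S1566 = 837/1080 = 0.7750.
L_S1566/L_S81 = (R_S1566/R_S81)²(T_S1566/T_S81)⁴ = (26.4)²(0.7750)⁴ = 251.4.
F_S1566/F_S81 = (L_S1566/L_S81)/(d_S1566/d_S81)² = 251.4/(28.0)² = 0.3207.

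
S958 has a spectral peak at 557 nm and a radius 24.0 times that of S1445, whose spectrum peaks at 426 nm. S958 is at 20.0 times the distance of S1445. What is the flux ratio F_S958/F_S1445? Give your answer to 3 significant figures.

0.493

Wien's law: T_S958/T_S1445 = λ_S1445/λ_S958 = 426/557 = 0.7648.
L_S958/L_S1445 = (R_S958/R_S1445)²(T_S958/T_S1445)⁴ = (24.0)²(0.7648)⁴ = 197.1.
F_S958/F_S1445 = (L_S958/L_S1445)/(d_S958/d_S1445)² = 197.1/(20.0)² = 0.4927.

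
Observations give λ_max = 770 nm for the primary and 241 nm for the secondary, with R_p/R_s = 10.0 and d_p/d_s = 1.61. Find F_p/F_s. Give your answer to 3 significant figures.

Wien's law: T_p/T_s = λ_s/λ_p = 241/770 = 0.3130.
L_p/L_s = (R_p/R_s)²(T_p/T_s)⁴ = (10.0)²(0.3130)⁴ = 0.9596.
F_p/F_s = (L_p/L_s)/(d_p/d_s)² = 0.9596/(1.61)² = 0.3702.

0.370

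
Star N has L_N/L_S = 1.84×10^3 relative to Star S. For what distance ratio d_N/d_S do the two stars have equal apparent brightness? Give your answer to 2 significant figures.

43

Equal flux requires L_N/d_N² = L_S/d_S², so d_N/d_S = √(L_N/L_S)
= √(1.84×10^3) = 42.90.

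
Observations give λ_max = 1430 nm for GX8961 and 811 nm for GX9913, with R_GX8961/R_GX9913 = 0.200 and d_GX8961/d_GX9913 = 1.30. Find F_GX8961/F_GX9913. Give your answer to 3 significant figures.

Wien's law: T_GX8961/T_GX9913 = λ_GX9913/λ_GX8961 = 811/1430 = 0.5671.
L_GX8961/L_GX9913 = (R_GX8961/R_GX9913)²(T_GX8961/T_GX9913)⁴ = (0.200)²(0.5671)⁴ = 0.004138.
F_GX8961/F_GX9913 = (L_GX8961/L_GX9913)/(d_GX8961/d_GX9913)² = 0.004138/(1.30)² = 0.002449.

0.00245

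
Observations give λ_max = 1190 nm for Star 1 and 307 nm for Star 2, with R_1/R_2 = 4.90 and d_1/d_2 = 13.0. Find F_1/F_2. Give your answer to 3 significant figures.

6.29×10^-4

Wien's law: T_1/T_2 = λ_2/λ_1 = 307/1190 = 0.2580.
L_1/L_2 = (R_1/R_2)²(T_1/T_2)⁴ = (4.90)²(0.2580)⁴ = 0.1064.
F_1/F_2 = (L_1/L_2)/(d_1/d_2)² = 0.1064/(13.0)² = 6.293×10^-4.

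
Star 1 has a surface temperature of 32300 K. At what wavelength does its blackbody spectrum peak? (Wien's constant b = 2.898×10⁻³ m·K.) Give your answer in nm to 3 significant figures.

89.7 nm

λ_max = b/T = 2.898×10⁻³ / 32300 = 8.97×10^-8 m = 89.72 nm.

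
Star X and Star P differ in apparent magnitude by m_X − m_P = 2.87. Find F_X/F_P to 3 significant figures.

0.0711

F_X/F_P = 10^(−(m_X − m_P)/2.5) = 10^(-2.87/2.5) = 10^-1.148 = 0.07112.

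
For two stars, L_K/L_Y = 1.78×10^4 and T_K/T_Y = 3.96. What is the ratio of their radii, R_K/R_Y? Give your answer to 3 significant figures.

8.51

L ∝ R²T⁴ gives R ∝ √L / T², so
R_K/R_Y = √(1.78×10^4) / (3.96)² = 133.4 / 15.68 = 8.508.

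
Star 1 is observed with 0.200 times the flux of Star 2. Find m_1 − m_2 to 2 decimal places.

m_1 − m_2 = −2.5 log₁₀(F_1/F_2) = −2.5 log₁₀(0.200) = −2.5 × (-0.699) = 1.747.

1.75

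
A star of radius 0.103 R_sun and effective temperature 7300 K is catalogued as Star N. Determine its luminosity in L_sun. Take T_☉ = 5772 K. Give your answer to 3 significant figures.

0.0271 L_sun

L/L_☉ = (R/R_☉)² (T/T_☉)⁴ = (0.103)² × (7300/5772)⁴
       = 0.01061 × (1.265)⁴ = 0.01061 × 2.559 = 0.02714.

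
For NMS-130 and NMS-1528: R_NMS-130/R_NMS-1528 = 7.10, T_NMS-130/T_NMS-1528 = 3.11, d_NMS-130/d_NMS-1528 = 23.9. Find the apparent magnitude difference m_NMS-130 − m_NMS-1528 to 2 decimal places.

L_NMS-130/L_NMS-1528 = (7.10)²(3.11)⁴ = 4716.
F_NMS-130/F_NMS-1528 = (L_NMS-130/L_NMS-1528)/(d_NMS-130/d_NMS-1528)² = 4716/571.2 = 8.256.
m_NMS-130 − m_NMS-1528 = −2.5 log₁₀(8.256) = -2.29.

-2.29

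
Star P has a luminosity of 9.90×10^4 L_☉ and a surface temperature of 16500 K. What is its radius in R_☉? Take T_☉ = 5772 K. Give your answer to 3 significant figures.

R/R_☉ = √(L/L_☉) / (T/T_☉)² = √(9.90×10^4) / (2.859)²
       = 314.6 / 8.172 = 38.50.

38.5 R_☉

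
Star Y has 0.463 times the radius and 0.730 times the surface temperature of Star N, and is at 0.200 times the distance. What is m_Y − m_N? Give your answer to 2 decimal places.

L_Y/L_N = (0.463)²(0.730)⁴ = 0.06088.
F_Y/F_N = (L_Y/L_N)/(d_Y/d_N)² = 0.06088/0.04000 = 1.522.
m_Y − m_N = −2.5 log₁₀(1.522) = -0.46.

-0.46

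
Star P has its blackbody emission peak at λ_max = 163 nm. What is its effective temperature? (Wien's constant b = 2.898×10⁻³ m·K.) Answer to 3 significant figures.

T = b/λ_max = 2.898×10⁻³ / (163×10⁻⁹) = 1.778×10^4 K.

1.78×10^4 K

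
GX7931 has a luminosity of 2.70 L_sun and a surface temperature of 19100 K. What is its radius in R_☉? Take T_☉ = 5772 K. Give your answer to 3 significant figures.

R/R_☉ = √(L/L_☉) / (T/T_☉)² = √(2.70) / (3.309)²
       = 1.643 / 10.95 = 0.1501.

0.150 R_☉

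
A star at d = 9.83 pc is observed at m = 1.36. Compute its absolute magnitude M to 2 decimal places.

1.40

M = m − 5 log₁₀(d/10 pc) = 1.36 − 5 log₁₀(9.83/10)
  = 1.36 − 5 × -0.007 = 1.36 − -0.04 = 1.40.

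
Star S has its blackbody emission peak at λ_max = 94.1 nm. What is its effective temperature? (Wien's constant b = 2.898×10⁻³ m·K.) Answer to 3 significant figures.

T = b/λ_max = 2.898×10⁻³ / (94.1×10⁻⁹) = 3.080×10^4 K.

3.08×10^4 K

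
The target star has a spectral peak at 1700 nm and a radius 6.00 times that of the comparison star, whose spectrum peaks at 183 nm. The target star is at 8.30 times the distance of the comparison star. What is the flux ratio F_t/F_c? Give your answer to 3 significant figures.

7.02×10^-5

Wien's law: T_t/T_c = λ_c/λ_t = 183/1700 = 0.1076.
L_t/L_c = (R_t/R_c)²(T_t/T_c)⁴ = (6.00)²(0.1076)⁴ = 0.004834.
F_t/F_c = (L_t/L_c)/(d_t/d_c)² = 0.004834/(8.30)² = 7.017×10^-5.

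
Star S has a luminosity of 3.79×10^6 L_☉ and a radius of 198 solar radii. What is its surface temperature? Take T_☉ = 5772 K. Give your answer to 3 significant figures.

T/T_☉ = (L/L_☉)^(1/4) / (R/R_☉)^(1/2)
T = 5772 × (3.79×10^6)^(1/4) / √(198) = 5772 × 44.12 / 14.07 = 1.810×10^4 K.

1.81×10^4 K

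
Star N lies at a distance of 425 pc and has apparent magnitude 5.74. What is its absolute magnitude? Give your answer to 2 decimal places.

M = m − 5 log₁₀(d/10 pc) = 5.74 − 5 log₁₀(425/10)
  = 5.74 − 5 × 1.628 = 5.74 − 8.14 = -2.40.

-2.40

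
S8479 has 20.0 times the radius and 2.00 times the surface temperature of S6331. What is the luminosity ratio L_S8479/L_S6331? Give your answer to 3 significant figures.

From the Stefan–Boltzmann law, L ∝ R²T⁴, so
L_S8479/L_S6331 = (R_S8479/R_S6331)² (T_S8479/T_S6331)⁴ = (20.0)² × (2.00)⁴ = 400.0 × 16.00 = 6400.

6.40×10^3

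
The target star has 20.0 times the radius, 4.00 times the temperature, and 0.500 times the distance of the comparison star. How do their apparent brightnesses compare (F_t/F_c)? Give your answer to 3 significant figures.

4.10×10^5

L_t/L_c = (R_t/R_c)²(T_t/T_c)⁴ = (20.0)² × (4.00)⁴ = 1.024×10^5.
F_t/F_c = (L_t/L_c)/(d_t/d_c)² = 1.024×10^5 / (0.500)² = 4.096×10^5.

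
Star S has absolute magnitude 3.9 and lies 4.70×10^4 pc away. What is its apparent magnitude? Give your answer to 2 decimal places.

22.26

m = M + 5 log₁₀(d/10 pc) = 3.9 + 5 log₁₀(4.70×10^4/10)
  = 3.9 + 5 × 3.672 = 3.9 + 18.36 = 22.26.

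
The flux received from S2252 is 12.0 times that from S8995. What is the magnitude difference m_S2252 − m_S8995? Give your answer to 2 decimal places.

m_S2252 − m_S8995 = −2.5 log₁₀(F_S2252/F_S8995) = −2.5 log₁₀(12.0) = −2.5 × (1.079) = -2.698.

-2.70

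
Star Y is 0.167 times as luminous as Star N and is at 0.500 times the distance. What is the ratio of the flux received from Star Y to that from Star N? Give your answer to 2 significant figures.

0.67

F = L/(4πd²), so F_Y/F_N = (L_Y/L_N) / (d_Y/d_N)²
= 0.167 / (0.500)² = 0.167 / 0.2500 = 0.6680.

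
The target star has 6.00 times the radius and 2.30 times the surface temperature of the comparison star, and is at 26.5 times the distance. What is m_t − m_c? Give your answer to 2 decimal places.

-0.39

L_t/L_c = (6.00)²(2.30)⁴ = 1007.
F_t/F_c = (L_t/L_c)/(d_t/d_c)² = 1007/702.2 = 1.435.
m_t − m_c = −2.5 log₁₀(1.435) = -0.39.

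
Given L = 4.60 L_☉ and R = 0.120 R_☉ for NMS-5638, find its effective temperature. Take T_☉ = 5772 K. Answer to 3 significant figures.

2.44×10^4 K

T/T_☉ = (L/L_☉)^(1/4) / (R/R_☉)^(1/2)
T = 5772 × (4.60)^(1/4) / √(0.120) = 5772 × 1.465 / 0.3464 = 2.440×10^4 K.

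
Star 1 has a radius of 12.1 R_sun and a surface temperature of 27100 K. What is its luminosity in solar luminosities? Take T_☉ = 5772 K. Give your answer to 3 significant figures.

L/L_☉ = (R/R_☉)² (T/T_☉)⁴ = (12.1)² × (27100/5772)⁴
       = 146.4 × (4.695)⁴ = 146.4 × 485.9 = 7.114×10^4.

7.11×10^4 solar luminosities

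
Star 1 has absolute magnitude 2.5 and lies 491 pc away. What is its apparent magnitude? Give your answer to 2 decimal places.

10.96

m = M + 5 log₁₀(d/10 pc) = 2.5 + 5 log₁₀(491/10)
  = 2.5 + 5 × 1.691 = 2.5 + 8.46 = 10.96.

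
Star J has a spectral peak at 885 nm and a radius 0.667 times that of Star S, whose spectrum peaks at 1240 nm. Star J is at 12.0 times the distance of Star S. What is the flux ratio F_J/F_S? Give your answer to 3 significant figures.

0.0119

Wien's law: T_J/T_S = λ_S/λ_J = 1240/885 = 1.401.
L_J/L_S = (R_J/R_S)²(T_J/T_S)⁴ = (0.667)²(1.401)⁴ = 1.715.
F_J/F_S = (L_J/L_S)/(d_J/d_S)² = 1.715/(12.0)² = 0.01191.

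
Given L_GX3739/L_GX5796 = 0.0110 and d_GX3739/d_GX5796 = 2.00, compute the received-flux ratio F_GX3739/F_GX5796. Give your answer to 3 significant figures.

0.00275

F = L/(4πd²), so F_GX3739/F_GX5796 = (L_GX3739/L_GX5796) / (d_GX3739/d_GX5796)²
= 0.0110 / (2.00)² = 0.0110 / 4.000 = 0.002750.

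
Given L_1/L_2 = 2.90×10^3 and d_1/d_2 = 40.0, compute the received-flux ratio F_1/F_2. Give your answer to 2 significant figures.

1.8

F = L/(4πd²), so F_1/F_2 = (L_1/L_2) / (d_1/d_2)²
= 2.90×10^3 / (40.0)² = 2.90×10^3 / 1600 = 1.812.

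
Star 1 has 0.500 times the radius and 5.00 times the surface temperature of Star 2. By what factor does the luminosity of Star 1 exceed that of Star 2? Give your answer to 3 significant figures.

156

From the Stefan–Boltzmann law, L ∝ R²T⁴, so
L_1/L_2 = (R_1/R_2)² (T_1/T_2)⁴ = (0.500)² × (5.00)⁴ = 0.2500 × 625.0 = 156.2.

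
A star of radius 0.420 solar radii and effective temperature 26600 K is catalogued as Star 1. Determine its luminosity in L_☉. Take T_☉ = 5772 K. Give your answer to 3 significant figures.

79.6 L_☉

L/L_☉ = (R/R_☉)² (T/T_☉)⁴ = (0.420)² × (26600/5772)⁴
       = 0.1764 × (4.608)⁴ = 0.1764 × 451.0 = 79.56.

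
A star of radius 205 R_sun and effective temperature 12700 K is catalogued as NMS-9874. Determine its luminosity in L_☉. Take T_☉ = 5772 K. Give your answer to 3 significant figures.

9.85×10^5 L_☉

L/L_☉ = (R/R_☉)² (T/T_☉)⁴ = (205)² × (12700/5772)⁴
       = 4.202×10^4 × (2.200)⁴ = 4.202×10^4 × 23.44 = 9.850×10^5.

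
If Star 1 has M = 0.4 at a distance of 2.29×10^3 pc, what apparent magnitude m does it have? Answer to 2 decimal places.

12.20

m = M + 5 log₁₀(d/10 pc) = 0.4 + 5 log₁₀(2.29×10^3/10)
  = 0.4 + 5 × 2.360 = 0.4 + 11.80 = 12.20.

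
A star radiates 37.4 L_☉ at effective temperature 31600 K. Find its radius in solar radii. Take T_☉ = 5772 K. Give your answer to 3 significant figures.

0.204 solar radii

R/R_☉ = √(L/L_☉) / (T/T_☉)² = √(37.4) / (5.475)²
       = 6.116 / 29.97 = 0.2040.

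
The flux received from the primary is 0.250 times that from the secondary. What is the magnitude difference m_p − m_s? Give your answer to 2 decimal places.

m_p − m_s = −2.5 log₁₀(F_p/F_s) = −2.5 log₁₀(0.250) = −2.5 × (-0.602) = 1.505.

1.51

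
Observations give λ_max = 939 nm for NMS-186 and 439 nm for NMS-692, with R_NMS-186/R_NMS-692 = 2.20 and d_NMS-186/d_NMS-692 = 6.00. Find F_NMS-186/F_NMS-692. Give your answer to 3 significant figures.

Wien's law: T_NMS-186/T_NMS-692 = λ_NMS-692/λ_NMS-186 = 439/939 = 0.4675.
L_NMS-186/L_NMS-692 = (R_NMS-186/R_NMS-692)²(T_NMS-186/T_NMS-692)⁴ = (2.20)²(0.4675)⁴ = 0.2312.
F_NMS-186/F_NMS-692 = (L_NMS-186/L_NMS-692)/(d_NMS-186/d_NMS-692)² = 0.2312/(6.00)² = 0.006423.

0.00642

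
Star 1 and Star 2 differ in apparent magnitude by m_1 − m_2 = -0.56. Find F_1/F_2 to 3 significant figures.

F_1/F_2 = 10^(−(m_1 − m_2)/2.5) = 10^(0.56/2.5) = 10^0.224 = 1.675.

1.67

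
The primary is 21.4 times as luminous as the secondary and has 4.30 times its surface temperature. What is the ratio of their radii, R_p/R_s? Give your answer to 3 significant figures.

0.250

L ∝ R²T⁴ gives R ∝ √L / T², so
R_p/R_s = √(21.4) / (4.30)² = 4.626 / 18.49 = 0.2502.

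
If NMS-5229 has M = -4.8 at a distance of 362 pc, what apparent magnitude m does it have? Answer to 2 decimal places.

m = M + 5 log₁₀(d/10 pc) = -4.8 + 5 log₁₀(362/10)
  = -4.8 + 5 × 1.559 = -4.8 + 7.79 = 2.99.

2.99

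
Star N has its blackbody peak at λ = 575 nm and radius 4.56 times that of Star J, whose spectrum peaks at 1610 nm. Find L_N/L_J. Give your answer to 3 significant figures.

1.28×10^3

Wien's law gives T ∝ 1/λ_max, so T_N/T_J = λ_J/λ_N = 1610/575 = 2.800.
Then L ∝ R²T⁴ gives L_N/L_J = (4.56)² × (2.800)⁴ = 20.79 × 61.47 = 1278.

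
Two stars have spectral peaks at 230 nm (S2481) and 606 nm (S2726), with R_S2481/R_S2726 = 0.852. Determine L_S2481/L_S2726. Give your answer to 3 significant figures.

Wien's law gives T ∝ 1/λ_max, so T_S2481/T_S2726 = λ_S2726/λ_S2481 = 606/230 = 2.635.
Then L ∝ R²T⁴ gives L_S2481/L_S2726 = (0.852)² × (2.635)⁴ = 0.7259 × 48.19 = 34.98.

35.0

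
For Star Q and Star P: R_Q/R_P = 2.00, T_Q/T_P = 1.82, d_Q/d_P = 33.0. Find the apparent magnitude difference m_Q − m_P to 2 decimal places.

3.49

L_Q/L_P = (2.00)²(1.82)⁴ = 43.89.
F_Q/F_P = (L_Q/L_P)/(d_Q/d_P)² = 43.89/1089 = 0.04030.
m_Q − m_P = −2.5 log₁₀(0.04030) = 3.49.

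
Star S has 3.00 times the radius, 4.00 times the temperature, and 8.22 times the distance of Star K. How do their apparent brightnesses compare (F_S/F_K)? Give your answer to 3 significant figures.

34.1

L_S/L_K = (R_S/R_K)²(T_S/T_K)⁴ = (3.00)² × (4.00)⁴ = 2304.
F_S/F_K = (L_S/L_K)/(d_S/d_K)² = 2304 / (8.22)² = 34.10.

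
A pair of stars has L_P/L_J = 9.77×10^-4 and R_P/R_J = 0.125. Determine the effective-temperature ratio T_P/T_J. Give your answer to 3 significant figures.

0.500

L ∝ R²T⁴ gives T ∝ (L/R²)^(1/4), so
T_P/T_J = (9.77×10^-4 / 0.125²)^(1/4) = (0.06253)^(1/4) = 0.5001.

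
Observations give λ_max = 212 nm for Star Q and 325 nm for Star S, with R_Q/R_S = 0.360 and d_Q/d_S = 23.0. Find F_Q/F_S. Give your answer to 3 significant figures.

0.00135

Wien's law: T_Q/T_S = λ_S/λ_Q = 325/212 = 1.533.
L_Q/L_S = (R_Q/R_S)²(T_Q/T_S)⁴ = (0.360)²(1.533)⁴ = 0.7158.
F_Q/F_S = (L_Q/L_S)/(d_Q/d_S)² = 0.7158/(23.0)² = 0.001353.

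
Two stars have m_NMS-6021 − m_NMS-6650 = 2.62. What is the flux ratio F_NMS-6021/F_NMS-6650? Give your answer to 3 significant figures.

0.0895

F_NMS-6021/F_NMS-6650 = 10^(−(m_NMS-6021 − m_NMS-6650)/2.5) = 10^(-2.62/2.5) = 10^-1.048 = 0.08954.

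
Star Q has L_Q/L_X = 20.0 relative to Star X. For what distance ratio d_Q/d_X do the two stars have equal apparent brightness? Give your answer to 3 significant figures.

4.47

Equal flux requires L_Q/d_Q² = L_X/d_X², so d_Q/d_X = √(L_Q/L_X)
= √(20.0) = 4.472.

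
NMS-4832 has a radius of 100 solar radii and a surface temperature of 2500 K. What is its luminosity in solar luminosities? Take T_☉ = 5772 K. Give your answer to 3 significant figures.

352 solar luminosities

L/L_☉ = (R/R_☉)² (T/T_☉)⁴ = (100)² × (2500/5772)⁴
       = 1.000×10^4 × (0.4331)⁴ = 1.000×10^4 × 0.03519 = 351.9.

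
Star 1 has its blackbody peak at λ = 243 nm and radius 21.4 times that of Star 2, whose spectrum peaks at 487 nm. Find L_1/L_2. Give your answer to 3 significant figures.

7.39×10^3

Wien's law gives T ∝ 1/λ_max, so T_1/T_2 = λ_2/λ_1 = 487/243 = 2.004.
Then L ∝ R²T⁴ gives L_1/L_2 = (21.4)² × (2.004)⁴ = 458.0 × 16.13 = 7388.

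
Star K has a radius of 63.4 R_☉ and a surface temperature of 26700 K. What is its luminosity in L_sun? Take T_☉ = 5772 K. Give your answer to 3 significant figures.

L/L_☉ = (R/R_☉)² (T/T_☉)⁴ = (63.4)² × (26700/5772)⁴
       = 4020 × (4.626)⁴ = 4020 × 457.9 = 1.840×10^6.

1.84×10^6 L_sun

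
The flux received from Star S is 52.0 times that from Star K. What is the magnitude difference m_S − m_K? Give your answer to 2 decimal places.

m_S − m_K = −2.5 log₁₀(F_S/F_K) = −2.5 log₁₀(52.0) = −2.5 × (1.716) = -4.290.

-4.29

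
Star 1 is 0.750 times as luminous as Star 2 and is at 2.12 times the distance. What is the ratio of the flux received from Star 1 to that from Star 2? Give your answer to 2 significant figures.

0.17

F = L/(4πd²), so F_1/F_2 = (L_1/L_2) / (d_1/d_2)²
= 0.750 / (2.12)² = 0.750 / 4.494 = 0.1669.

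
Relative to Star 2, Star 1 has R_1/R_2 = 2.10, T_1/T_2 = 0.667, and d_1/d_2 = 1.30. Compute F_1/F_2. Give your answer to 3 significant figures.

L_1/L_2 = (R_1/R_2)²(T_1/T_2)⁴ = (2.10)² × (0.667)⁴ = 0.8729.
F_1/F_2 = (L_1/L_2)/(d_1/d_2)² = 0.8729 / (1.30)² = 0.5165.

0.516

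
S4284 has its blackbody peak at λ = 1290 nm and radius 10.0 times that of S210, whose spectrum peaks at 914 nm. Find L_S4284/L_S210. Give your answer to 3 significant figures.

25.2

Wien's law gives T ∝ 1/λ_max, so T_S4284/T_S210 = λ_S210/λ_S4284 = 914/1290 = 0.7085.
Then L ∝ R²T⁴ gives L_S4284/L_S210 = (10.0)² × (0.7085)⁴ = 100.0 × 0.2520 = 25.20.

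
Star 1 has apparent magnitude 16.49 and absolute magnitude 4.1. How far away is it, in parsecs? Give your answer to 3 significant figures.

m − M = 5 log₁₀(d/10 pc)
16.49 − (4.1) = 12.39 = 5 log₁₀(d/10)
d = 10 × 10^(12.39/5) = 10 × 10^2.478 = 3006 pc.

3.01×10^3 pc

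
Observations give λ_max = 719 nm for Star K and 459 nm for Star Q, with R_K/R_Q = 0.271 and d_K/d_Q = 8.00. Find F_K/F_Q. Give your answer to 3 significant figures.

Wien's law: T_K/T_Q = λ_Q/λ_K = 459/719 = 0.6384.
L_K/L_Q = (R_K/R_Q)²(T_K/T_Q)⁴ = (0.271)²(0.6384)⁴ = 0.01220.
F_K/F_Q = (L_K/L_Q)/(d_K/d_Q)² = 0.01220/(8.00)² = 1.906×10^-4.

1.91×10^-4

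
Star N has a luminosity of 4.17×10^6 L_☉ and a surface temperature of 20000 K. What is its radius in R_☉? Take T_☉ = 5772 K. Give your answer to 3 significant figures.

R/R_☉ = √(L/L_☉) / (T/T_☉)² = √(4.17×10^6) / (3.465)²
       = 2042 / 12.01 = 170.1.

170 R_☉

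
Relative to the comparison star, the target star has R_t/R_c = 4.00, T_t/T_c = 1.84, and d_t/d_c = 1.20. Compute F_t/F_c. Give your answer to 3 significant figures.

L_t/L_c = (R_t/R_c)²(T_t/T_c)⁴ = (4.00)² × (1.84)⁴ = 183.4.
F_t/F_c = (L_t/L_c)/(d_t/d_c)² = 183.4 / (1.20)² = 127.4.

127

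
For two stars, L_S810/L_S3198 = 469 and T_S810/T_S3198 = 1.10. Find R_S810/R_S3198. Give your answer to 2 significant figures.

18

L ∝ R²T⁴ gives R ∝ √L / T², so
R_S810/R_S3198 = √(469) / (1.10)² = 21.66 / 1.210 = 17.90.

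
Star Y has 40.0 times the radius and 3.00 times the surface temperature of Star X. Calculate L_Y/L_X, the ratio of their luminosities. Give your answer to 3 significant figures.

1.30×10^5

From the Stefan–Boltzmann law, L ∝ R²T⁴, so
L_Y/L_X = (R_Y/R_X)² (T_Y/T_X)⁴ = (40.0)² × (3.00)⁴ = 1600 × 81.00 = 1.296×10^5.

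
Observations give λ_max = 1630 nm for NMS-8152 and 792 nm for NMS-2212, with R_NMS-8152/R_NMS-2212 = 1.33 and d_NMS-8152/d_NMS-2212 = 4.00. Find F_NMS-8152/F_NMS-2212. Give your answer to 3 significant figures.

Wien's law: T_NMS-8152/T_NMS-2212 = λ_NMS-2212/λ_NMS-8152 = 792/1630 = 0.4859.
L_NMS-8152/L_NMS-2212 = (R_NMS-8152/R_NMS-2212)²(T_NMS-8152/T_NMS-2212)⁴ = (1.33)²(0.4859)⁴ = 0.09859.
F_NMS-8152/F_NMS-2212 = (L_NMS-8152/L_NMS-2212)/(d_NMS-8152/d_NMS-2212)² = 0.09859/(4.00)² = 0.006162.

0.00616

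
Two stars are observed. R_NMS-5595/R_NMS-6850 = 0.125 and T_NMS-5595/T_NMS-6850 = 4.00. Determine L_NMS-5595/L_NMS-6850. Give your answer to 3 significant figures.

From the Stefan–Boltzmann law, L ∝ R²T⁴, so
L_NMS-5595/L_NMS-6850 = (R_NMS-5595/R_NMS-6850)² (T_NMS-5595/T_NMS-6850)⁴ = (0.125)² × (4.00)⁴ = 0.01562 × 256.0 = 4.000.

4.00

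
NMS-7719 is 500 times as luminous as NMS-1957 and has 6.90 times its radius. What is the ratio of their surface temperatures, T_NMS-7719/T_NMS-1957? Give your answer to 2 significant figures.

1.8

L ∝ R²T⁴ gives T ∝ (L/R²)^(1/4), so
T_NMS-7719/T_NMS-1957 = (500 / 6.90²)^(1/4) = (10.50)^(1/4) = 1.800.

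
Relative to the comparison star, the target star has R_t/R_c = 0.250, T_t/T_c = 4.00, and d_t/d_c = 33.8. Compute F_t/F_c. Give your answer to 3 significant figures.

0.0140

L_t/L_c = (R_t/R_c)²(T_t/T_c)⁴ = (0.250)² × (4.00)⁴ = 16.00.
F_t/F_c = (L_t/L_c)/(d_t/d_c)² = 16.00 / (33.8)² = 0.01401.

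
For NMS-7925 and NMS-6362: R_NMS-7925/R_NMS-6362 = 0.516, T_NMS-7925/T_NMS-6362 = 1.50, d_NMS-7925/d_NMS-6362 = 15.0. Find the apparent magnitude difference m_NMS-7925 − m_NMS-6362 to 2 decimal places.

5.56

L_NMS-7925/L_NMS-6362 = (0.516)²(1.50)⁴ = 1.348.
F_NMS-7925/F_NMS-6362 = (L_NMS-7925/L_NMS-6362)/(d_NMS-7925/d_NMS-6362)² = 1.348/225.0 = 0.005991.
m_NMS-7925 − m_NMS-6362 = −2.5 log₁₀(0.005991) = 5.56.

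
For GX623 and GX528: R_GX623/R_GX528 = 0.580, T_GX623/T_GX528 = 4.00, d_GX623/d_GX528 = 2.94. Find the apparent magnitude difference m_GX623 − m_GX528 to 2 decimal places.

L_GX623/L_GX528 = (0.580)²(4.00)⁴ = 86.12.
F_GX623/F_GX528 = (L_GX623/L_GX528)/(d_GX623/d_GX528)² = 86.12/8.644 = 9.963.
m_GX623 − m_GX528 = −2.5 log₁₀(9.963) = -2.50.

-2.50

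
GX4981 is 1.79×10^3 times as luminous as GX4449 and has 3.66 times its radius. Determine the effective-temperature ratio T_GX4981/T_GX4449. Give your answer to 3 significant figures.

L ∝ R²T⁴ gives T ∝ (L/R²)^(1/4), so
T_GX4981/T_GX4449 = (1.79×10^3 / 3.66²)^(1/4) = (133.6)^(1/4) = 3.400.

3.40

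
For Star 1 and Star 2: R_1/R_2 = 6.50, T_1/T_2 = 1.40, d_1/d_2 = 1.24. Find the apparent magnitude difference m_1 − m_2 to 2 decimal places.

-5.06

L_1/L_2 = (6.50)²(1.40)⁴ = 162.3.
F_1/F_2 = (L_1/L_2)/(d_1/d_2)² = 162.3/1.538 = 105.6.
m_1 − m_2 = −2.5 log₁₀(105.6) = -5.06.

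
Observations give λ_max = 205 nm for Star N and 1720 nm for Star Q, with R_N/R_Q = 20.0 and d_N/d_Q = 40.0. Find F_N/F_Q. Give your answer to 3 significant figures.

1.24×10^3

Wien's law: T_N/T_Q = λ_Q/λ_N = 1720/205 = 8.390.
L_N/L_Q = (R_N/R_Q)²(T_N/T_Q)⁴ = (20.0)²(8.390)⁴ = 1.982×10^6.
F_N/F_Q = (L_N/L_Q)/(d_N/d_Q)² = 1.982×10^6/(40.0)² = 1239.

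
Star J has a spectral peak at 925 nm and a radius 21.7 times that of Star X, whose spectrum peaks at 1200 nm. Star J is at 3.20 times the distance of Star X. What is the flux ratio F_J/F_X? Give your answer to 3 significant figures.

130

Wien's law: T_J/T_X = λ_X/λ_J = 1200/925 = 1.297.
L_J/L_X = (R_J/R_X)²(T_J/T_X)⁴ = (21.7)²(1.297)⁴ = 1334.
F_J/F_X = (L_J/L_X)/(d_J/d_X)² = 1334/(3.20)² = 130.2.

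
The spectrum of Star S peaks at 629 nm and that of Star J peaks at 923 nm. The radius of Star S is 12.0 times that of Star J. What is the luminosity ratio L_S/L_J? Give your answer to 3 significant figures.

Wien's law gives T ∝ 1/λ_max, so T_S/T_J = λ_J/λ_S = 923/629 = 1.467.
Then L ∝ R²T⁴ gives L_S/L_J = (12.0)² × (1.467)⁴ = 144.0 × 4.637 = 667.7.

668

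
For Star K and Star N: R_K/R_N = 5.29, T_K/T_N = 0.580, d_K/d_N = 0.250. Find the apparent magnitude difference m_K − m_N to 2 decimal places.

-4.26

L_K/L_N = (5.29)²(0.580)⁴ = 3.167.
F_K/F_N = (L_K/L_N)/(d_K/d_N)² = 3.167/0.06250 = 50.67.
m_K − m_N = −2.5 log₁₀(50.67) = -4.26.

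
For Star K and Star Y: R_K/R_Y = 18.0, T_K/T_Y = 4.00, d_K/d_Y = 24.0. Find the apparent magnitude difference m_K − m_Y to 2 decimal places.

-5.40

L_K/L_Y = (18.0)²(4.00)⁴ = 8.294×10^4.
F_K/F_Y = (L_K/L_Y)/(d_K/d_Y)² = 8.294×10^4/576.0 = 144.0.
m_K − m_Y = −2.5 log₁₀(144.0) = -5.40.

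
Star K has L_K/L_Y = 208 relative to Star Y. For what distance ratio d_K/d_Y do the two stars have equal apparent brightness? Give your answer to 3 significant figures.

14.4

Equal flux requires L_K/d_K² = L_Y/d_Y², so d_K/d_Y = √(L_K/L_Y)
= √(208) = 14.42.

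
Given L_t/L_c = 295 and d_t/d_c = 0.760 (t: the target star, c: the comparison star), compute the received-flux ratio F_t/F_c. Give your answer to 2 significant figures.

5.1×10^2

F = L/(4πd²), so F_t/F_c = (L_t/L_c) / (d_t/d_c)²
= 295 / (0.760)² = 295 / 0.5776 = 510.7.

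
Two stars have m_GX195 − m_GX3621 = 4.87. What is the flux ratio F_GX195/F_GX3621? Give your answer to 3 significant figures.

F_GX195/F_GX3621 = 10^(−(m_GX195 − m_GX3621)/2.5) = 10^(-4.87/2.5) = 10^-1.948 = 0.01127.

0.0113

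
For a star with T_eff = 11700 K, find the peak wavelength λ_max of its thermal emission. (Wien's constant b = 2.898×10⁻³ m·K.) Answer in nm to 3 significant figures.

λ_max = b/T = 2.898×10⁻³ / 11700 = 2.48×10^-7 m = 247.7 nm.

248 nm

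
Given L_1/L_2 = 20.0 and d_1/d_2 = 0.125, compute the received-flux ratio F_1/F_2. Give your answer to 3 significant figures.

1.28×10^3

F = L/(4πd²), so F_1/F_2 = (L_1/L_2) / (d_1/d_2)²
= 20.0 / (0.125)² = 20.0 / 0.01562 = 1280.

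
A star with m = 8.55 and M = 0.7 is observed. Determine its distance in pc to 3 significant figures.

372 pc

m − M = 5 log₁₀(d/10 pc)
8.55 − (0.7) = 7.85 = 5 log₁₀(d/10)
d = 10 × 10^(7.85/5) = 10 × 10^1.570 = 371.5 pc.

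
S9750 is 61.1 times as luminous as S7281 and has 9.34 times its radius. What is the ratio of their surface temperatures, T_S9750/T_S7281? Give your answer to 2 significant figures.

L ∝ R²T⁴ gives T ∝ (L/R²)^(1/4), so
T_S9750/T_S7281 = (61.1 / 9.34²)^(1/4) = (0.7004)^(1/4) = 0.9148.

0.91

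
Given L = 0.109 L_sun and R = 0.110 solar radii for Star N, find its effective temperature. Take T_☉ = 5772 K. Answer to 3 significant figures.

1.00×10^4 K

T/T_☉ = (L/L_☉)^(1/4) / (R/R_☉)^(1/2)
T = 5772 × (0.109)^(1/4) / √(0.110) = 5772 × 0.5746 / 0.3317 = 1.000×10^4 K.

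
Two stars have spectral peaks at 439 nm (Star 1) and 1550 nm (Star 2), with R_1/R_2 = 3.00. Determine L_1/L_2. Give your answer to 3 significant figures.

1.40×10^3

Wien's law gives T ∝ 1/λ_max, so T_1/T_2 = λ_2/λ_1 = 1550/439 = 3.531.
Then L ∝ R²T⁴ gives L_1/L_2 = (3.00)² × (3.531)⁴ = 9.000 × 155.4 = 1399.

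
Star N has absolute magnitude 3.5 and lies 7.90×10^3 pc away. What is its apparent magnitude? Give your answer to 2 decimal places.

m = M + 5 log₁₀(d/10 pc) = 3.5 + 5 log₁₀(7.90×10^3/10)
  = 3.5 + 5 × 2.898 = 3.5 + 14.49 = 17.99.

17.99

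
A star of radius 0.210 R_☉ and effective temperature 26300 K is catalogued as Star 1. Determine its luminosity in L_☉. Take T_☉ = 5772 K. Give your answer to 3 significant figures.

L/L_☉ = (R/R_☉)² (T/T_☉)⁴ = (0.210)² × (26300/5772)⁴
       = 0.04410 × (4.556)⁴ = 0.04410 × 431.0 = 19.01.

19.0 L_☉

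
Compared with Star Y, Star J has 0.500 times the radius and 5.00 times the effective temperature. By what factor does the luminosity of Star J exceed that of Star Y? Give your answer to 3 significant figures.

156

From the Stefan–Boltzmann law, L ∝ R²T⁴, so
L_J/L_Y = (R_J/R_Y)² (T_J/T_Y)⁴ = (0.500)² × (5.00)⁴ = 0.2500 × 625.0 = 156.2.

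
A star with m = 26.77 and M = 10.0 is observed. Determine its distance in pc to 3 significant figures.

2.26×10^4 pc

m − M = 5 log₁₀(d/10 pc)
26.77 − (10.0) = 16.77 = 5 log₁₀(d/10)
d = 10 × 10^(16.77/5) = 10 × 10^3.354 = 2.259×10^4 pc.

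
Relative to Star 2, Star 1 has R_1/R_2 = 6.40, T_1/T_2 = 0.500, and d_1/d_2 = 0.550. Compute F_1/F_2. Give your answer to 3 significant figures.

L_1/L_2 = (R_1/R_2)²(T_1/T_2)⁴ = (6.40)² × (0.500)⁴ = 2.560.
F_1/F_2 = (L_1/L_2)/(d_1/d_2)² = 2.560 / (0.550)² = 8.463.

8.46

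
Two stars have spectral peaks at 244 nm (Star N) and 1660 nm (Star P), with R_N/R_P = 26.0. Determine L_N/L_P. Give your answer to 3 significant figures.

Wien's law gives T ∝ 1/λ_max, so T_N/T_P = λ_P/λ_N = 1660/244 = 6.803.
Then L ∝ R²T⁴ gives L_N/L_P = (26.0)² × (6.803)⁴ = 676.0 × 2142 = 1.448×10^6.

1.45×10^6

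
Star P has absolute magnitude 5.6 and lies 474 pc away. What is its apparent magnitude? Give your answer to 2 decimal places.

m = M + 5 log₁₀(d/10 pc) = 5.6 + 5 log₁₀(474/10)
  = 5.6 + 5 × 1.676 = 5.6 + 8.38 = 13.98.

13.98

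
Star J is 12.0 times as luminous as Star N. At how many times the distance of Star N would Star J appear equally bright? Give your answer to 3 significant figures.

3.46

Equal flux requires L_J/d_J² = L_N/d_N², so d_J/d_N = √(L_J/L_N)
= √(12.0) = 3.464.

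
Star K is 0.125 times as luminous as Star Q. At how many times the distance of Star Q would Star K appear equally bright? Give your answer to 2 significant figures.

0.35

Equal flux requires L_K/d_K² = L_Q/d_Q², so d_K/d_Q = √(L_K/L_Q)
= √(0.125) = 0.3536.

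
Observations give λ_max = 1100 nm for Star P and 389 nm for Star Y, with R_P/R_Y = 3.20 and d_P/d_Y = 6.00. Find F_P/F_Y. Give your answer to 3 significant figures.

0.00445

Wien's law: T_P/T_Y = λ_Y/λ_P = 389/1100 = 0.3536.
L_P/L_Y = (R_P/R_Y)²(T_P/T_Y)⁴ = (3.20)²(0.3536)⁴ = 0.1602.
F_P/F_Y = (L_P/L_Y)/(d_P/d_Y)² = 0.1602/(6.00)² = 0.004449.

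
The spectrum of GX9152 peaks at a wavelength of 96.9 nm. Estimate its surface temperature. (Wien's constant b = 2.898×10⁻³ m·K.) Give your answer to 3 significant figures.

2.99×10^4 K

T = b/λ_max = 2.898×10⁻³ / (96.9×10⁻⁹) = 2.991×10^4 K.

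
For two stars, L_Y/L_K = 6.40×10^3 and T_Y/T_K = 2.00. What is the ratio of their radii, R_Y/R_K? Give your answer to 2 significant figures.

20

L ∝ R²T⁴ gives R ∝ √L / T², so
R_Y/R_K = √(6.40×10^3) / (2.00)² = 80.00 / 4.000 = 20.00.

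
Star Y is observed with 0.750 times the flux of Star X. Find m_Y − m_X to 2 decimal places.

0.31

m_Y − m_X = −2.5 log₁₀(F_Y/F_X) = −2.5 log₁₀(0.750) = −2.5 × (-0.125) = 0.312.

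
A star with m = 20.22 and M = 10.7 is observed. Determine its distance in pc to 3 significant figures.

m − M = 5 log₁₀(d/10 pc)
20.22 − (10.7) = 9.52 = 5 log₁₀(d/10)
d = 10 × 10^(9.52/5) = 10 × 10^1.904 = 801.7 pc.

802 pc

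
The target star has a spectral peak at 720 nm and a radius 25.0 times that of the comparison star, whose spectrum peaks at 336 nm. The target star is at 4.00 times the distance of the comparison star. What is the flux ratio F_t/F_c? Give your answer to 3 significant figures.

Wien's law: T_t/T_c = λ_c/λ_t = 336/720 = 0.4667.
L_t/L_c = (R_t/R_c)²(T_t/T_c)⁴ = (25.0)²(0.4667)⁴ = 29.64.
F_t/F_c = (L_t/L_c)/(d_t/d_c)² = 29.64/(4.00)² = 1.853.

1.85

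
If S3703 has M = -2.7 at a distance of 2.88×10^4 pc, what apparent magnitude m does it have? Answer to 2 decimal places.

14.60

m = M + 5 log₁₀(d/10 pc) = -2.7 + 5 log₁₀(2.88×10^4/10)
  = -2.7 + 5 × 3.459 = -2.7 + 17.30 = 14.60.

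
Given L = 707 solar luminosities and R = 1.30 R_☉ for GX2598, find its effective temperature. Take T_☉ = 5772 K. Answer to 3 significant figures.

T/T_☉ = (L/L_☉)^(1/4) / (R/R_☉)^(1/2)
T = 5772 × (707)^(1/4) / √(1.30) = 5772 × 5.156 / 1.140 = 2.610×10^4 K.

2.61×10^4 K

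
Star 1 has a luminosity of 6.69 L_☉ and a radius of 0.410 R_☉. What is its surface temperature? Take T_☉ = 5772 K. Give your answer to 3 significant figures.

1.45×10^4 K

T/T_☉ = (L/L_☉)^(1/4) / (R/R_☉)^(1/2)
T = 5772 × (6.69)^(1/4) / √(0.410) = 5772 × 1.608 / 0.6403 = 1.450×10^4 K.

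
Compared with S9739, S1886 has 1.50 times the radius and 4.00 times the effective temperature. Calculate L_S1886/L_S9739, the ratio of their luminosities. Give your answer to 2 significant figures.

From the Stefan–Boltzmann law, L ∝ R²T⁴, so
L_S1886/L_S9739 = (R_S1886/R_S9739)² (T_S1886/T_S9739)⁴ = (1.50)² × (4.00)⁴ = 2.250 × 256.0 = 576.0.

5.8×10^2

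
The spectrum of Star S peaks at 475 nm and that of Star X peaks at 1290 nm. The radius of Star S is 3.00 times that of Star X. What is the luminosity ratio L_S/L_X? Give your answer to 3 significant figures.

490

Wien's law gives T ∝ 1/λ_max, so T_S/T_X = λ_X/λ_S = 1290/475 = 2.716.
Then L ∝ R²T⁴ gives L_S/L_X = (3.00)² × (2.716)⁴ = 9.000 × 54.40 = 489.6.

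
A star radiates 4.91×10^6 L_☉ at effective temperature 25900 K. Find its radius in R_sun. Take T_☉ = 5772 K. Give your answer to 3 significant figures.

R/R_☉ = √(L/L_☉) / (T/T_☉)² = √(4.91×10^6) / (4.487)²
       = 2216 / 20.13 = 110.1.

110 R_sun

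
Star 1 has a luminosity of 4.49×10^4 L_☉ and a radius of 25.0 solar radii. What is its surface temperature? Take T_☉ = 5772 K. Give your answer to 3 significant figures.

T/T_☉ = (L/L_☉)^(1/4) / (R/R_☉)^(1/2)
T = 5772 × (4.49×10^4)^(1/4) / √(25.0) = 5772 × 14.56 / 5.000 = 1.680×10^4 K.

1.68×10^4 K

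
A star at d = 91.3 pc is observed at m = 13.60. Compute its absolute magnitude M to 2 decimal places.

M = m − 5 log₁₀(d/10 pc) = 13.60 − 5 log₁₀(91.3/10)
  = 13.60 − 5 × 0.960 = 13.60 − 4.80 = 8.80.

8.80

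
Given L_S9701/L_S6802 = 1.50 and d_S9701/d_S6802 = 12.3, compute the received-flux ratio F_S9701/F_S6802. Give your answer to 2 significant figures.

0.0099

F = L/(4πd²), so F_S9701/F_S6802 = (L_S9701/L_S6802) / (d_S9701/d_S6802)²
= 1.50 / (12.3)² = 1.50 / 151.3 = 0.009915.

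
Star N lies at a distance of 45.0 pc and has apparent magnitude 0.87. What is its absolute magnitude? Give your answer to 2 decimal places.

-2.40

M = m − 5 log₁₀(d/10 pc) = 0.87 − 5 log₁₀(45.0/10)
  = 0.87 − 5 × 0.653 = 0.87 − 3.27 = -2.40.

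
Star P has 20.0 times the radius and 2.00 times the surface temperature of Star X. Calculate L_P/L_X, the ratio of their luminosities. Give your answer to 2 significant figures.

6.4×10^3

From the Stefan–Boltzmann law, L ∝ R²T⁴, so
L_P/L_X = (R_P/R_X)² (T_P/T_X)⁴ = (20.0)² × (2.00)⁴ = 400.0 × 16.00 = 6400.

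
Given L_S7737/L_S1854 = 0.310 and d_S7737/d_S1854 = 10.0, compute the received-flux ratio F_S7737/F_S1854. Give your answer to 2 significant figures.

0.0031

F = L/(4πd²), so F_S7737/F_S1854 = (L_S7737/L_S1854) / (d_S7737/d_S1854)²
= 0.310 / (10.0)² = 0.310 / 100.0 = 0.003100.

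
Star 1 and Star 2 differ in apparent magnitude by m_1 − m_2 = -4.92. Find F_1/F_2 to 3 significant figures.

92.9

F_1/F_2 = 10^(−(m_1 − m_2)/2.5) = 10^(4.92/2.5) = 10^1.968 = 92.90.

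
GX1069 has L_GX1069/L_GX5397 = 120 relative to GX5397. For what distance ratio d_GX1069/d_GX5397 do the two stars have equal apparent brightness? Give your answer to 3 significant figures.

11.0

Equal flux requires L_GX1069/d_GX1069² = L_GX5397/d_GX5397², so d_GX1069/d_GX5397 = √(L_GX1069/L_GX5397)
= √(120) = 10.95.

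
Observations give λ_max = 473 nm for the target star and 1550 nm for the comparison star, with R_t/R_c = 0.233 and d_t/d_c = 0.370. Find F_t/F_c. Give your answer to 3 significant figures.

Wien's law: T_t/T_c = λ_c/λ_t = 1550/473 = 3.277.
L_t/L_c = (R_t/R_c)²(T_t/T_c)⁴ = (0.233)²(3.277)⁴ = 6.260.
F_t/F_c = (L_t/L_c)/(d_t/d_c)² = 6.260/(0.370)² = 45.73.

45.7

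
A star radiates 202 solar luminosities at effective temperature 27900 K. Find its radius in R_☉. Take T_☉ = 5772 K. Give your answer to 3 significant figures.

0.608 R_☉

R/R_☉ = √(L/L_☉) / (T/T_☉)² = √(202) / (4.834)²
       = 14.21 / 23.36 = 0.6083.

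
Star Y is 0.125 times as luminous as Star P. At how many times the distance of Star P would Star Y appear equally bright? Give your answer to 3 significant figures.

Equal flux requires L_Y/d_Y² = L_P/d_P², so d_Y/d_P = √(L_Y/L_P)
= √(0.125) = 0.3536.

0.354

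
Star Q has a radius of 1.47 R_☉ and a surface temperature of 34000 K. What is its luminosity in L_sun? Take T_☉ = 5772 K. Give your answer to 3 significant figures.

2.60×10^3 L_sun

L/L_☉ = (R/R_☉)² (T/T_☉)⁴ = (1.47)² × (34000/5772)⁴
       = 2.161 × (5.891)⁴ = 2.161 × 1204 = 2602.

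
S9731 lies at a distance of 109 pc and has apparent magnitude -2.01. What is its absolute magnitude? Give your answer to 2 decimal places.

M = m − 5 log₁₀(d/10 pc) = -2.01 − 5 log₁₀(109/10)
  = -2.01 − 5 × 1.037 = -2.01 − 5.19 = -7.20.

-7.20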